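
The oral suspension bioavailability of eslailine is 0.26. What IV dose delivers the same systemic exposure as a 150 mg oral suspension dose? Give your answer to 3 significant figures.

D_iv = 39.0 mg

Systemic exposure from an extravascular dose = F × D_ev, so the equivalent IV dose is F × D_ev.
D_iv = F × D_ev = 0.26 × 150 = 39 mg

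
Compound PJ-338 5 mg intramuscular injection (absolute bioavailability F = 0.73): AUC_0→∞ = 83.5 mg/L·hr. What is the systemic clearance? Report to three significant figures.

CL = 0.0437 L/hr

CL = F × Dose / AUC_0→∞
   = 0.73 × 5 / 83.5 = 0.0437126 L/hr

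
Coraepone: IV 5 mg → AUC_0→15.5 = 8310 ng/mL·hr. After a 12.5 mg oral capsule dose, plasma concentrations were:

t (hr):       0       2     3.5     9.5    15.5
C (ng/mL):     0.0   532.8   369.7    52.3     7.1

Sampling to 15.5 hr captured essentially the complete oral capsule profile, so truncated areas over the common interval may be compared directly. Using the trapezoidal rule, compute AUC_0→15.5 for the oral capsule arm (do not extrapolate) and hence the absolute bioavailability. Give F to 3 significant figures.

Trapezoidal AUC_0→15.5 (oral capsule):
  [0→2]: (0.0+532.8)/2 × 2 = 532.8
  [2→3.5]: (532.8+369.7)/2 × 1.5 = 676.875
  [3.5→9.5]: (369.7+52.3)/2 × 6 = 1266.0
  [9.5→15.5]: (52.3+7.1)/2 × 6 = 178.2
  Sum = 2653.875 ng/mL·hr
F = (AUC_ev/D_ev)/(AUC_iv/D_iv) = (2653.875/12.5)/(8310/5) = 212.31/1662 = 0.1277

F = 0.128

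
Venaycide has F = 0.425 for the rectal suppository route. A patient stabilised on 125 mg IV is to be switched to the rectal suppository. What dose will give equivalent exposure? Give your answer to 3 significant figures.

For equal systemic exposure: F × D_ev = D_iv
D_ev = D_iv / F = 125 / 0.425 = 294.118 mg

D_rectal = 294 mg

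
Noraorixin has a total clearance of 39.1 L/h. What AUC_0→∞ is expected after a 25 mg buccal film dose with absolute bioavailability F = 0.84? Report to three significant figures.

AUC_0→∞ = F × Dose / CL
        = 0.84 × 25 / 39.1 = 0.537084 mg/L·h

AUC = 0.537 mg/L·h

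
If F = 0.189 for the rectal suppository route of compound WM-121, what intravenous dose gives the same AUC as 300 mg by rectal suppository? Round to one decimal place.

Systemic exposure from an extravascular dose = F × D_ev, so the equivalent IV dose is F × D_ev.
D_iv = F × D_ev = 0.189 × 300 = 56.7 mg

D_iv = 56.7 mg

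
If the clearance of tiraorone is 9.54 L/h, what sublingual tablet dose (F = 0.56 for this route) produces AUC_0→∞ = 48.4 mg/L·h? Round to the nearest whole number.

Dose = CL × AUC_0→∞ / F
     = 9.54 × 48.4 / 0.56 = 824.529 mg

Dose = 825 mg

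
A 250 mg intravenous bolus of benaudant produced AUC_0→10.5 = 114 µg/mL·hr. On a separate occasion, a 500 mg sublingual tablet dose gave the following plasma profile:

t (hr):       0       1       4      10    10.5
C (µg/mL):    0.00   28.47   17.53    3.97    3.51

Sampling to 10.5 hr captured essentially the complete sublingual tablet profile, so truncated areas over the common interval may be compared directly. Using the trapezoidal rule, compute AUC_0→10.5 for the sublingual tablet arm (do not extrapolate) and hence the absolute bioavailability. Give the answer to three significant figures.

F = 0.656

Trapezoidal AUC_0→10.5 (sublingual tablet):
  [0→1]: (0.00+28.47)/2 × 1 = 14.235
  [1→4]: (28.47+17.53)/2 × 3 = 69.0
  [4→10]: (17.53+3.97)/2 × 6 = 64.5
  [10→10.5]: (3.97+3.51)/2 × 0.5 = 1.87
  Sum = 149.605 µg/mL·hr
F = (AUC_ev/D_ev)/(AUC_iv/D_iv) = (149.605/500)/(114/250) = 0.29921/0.456 = 0.6562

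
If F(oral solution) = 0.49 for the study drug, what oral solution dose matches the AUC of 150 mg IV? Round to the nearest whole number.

For equal systemic exposure: F × D_ev = D_iv
D_ev = D_iv / F = 150 / 0.49 = 306.122 mg

D_oral = 306 mg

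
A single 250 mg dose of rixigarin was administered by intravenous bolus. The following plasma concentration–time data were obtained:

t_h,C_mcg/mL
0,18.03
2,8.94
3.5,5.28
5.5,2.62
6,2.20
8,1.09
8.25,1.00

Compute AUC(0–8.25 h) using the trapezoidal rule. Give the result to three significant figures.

Trapezoidal AUC_0→8.25:
  [0→2]: (18.03+8.94)/2 × 2 = 26.97
  [2→3.5]: (8.94+5.28)/2 × 1.5 = 10.665
  [3.5→5.5]: (5.28+2.62)/2 × 2 = 7.9
  [5.5→6]: (2.62+2.20)/2 × 0.5 = 1.205
  [6→8]: (2.20+1.09)/2 × 2 = 3.29
  [8→8.25]: (1.09+1.00)/2 × 0.25 = 0.26125
  Sum = 50.29125 mcg/mL·h

AUC = 50.3 mcg/mL·h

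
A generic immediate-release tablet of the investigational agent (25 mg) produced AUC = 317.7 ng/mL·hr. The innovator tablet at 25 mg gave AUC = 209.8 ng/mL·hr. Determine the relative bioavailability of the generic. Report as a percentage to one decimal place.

F_rel = (AUC_test/D_test) / (AUC_ref/D_ref)
      = (317.7/25) / (209.8/25)
      = 12.708 / 8.392 = 1.5143 = 151.43%

F_rel = 151.4%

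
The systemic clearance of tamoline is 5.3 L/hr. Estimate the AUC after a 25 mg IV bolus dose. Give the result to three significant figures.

AUC_0→∞ = Dose_iv / CL
        = 25 / 5.3 = 4.71698 mg/L·hr

AUC = 4.72 mg/L·hr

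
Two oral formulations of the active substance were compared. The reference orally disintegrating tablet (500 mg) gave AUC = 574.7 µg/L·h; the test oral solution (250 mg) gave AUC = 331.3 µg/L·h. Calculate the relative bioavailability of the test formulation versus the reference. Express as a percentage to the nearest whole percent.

F_rel = (AUC_test/D_test) / (AUC_ref/D_ref)
      = (331.3/250) / (574.7/500)
      = 1.3252 / 1.1494 = 1.1529 = 115.29%

F_rel = 115%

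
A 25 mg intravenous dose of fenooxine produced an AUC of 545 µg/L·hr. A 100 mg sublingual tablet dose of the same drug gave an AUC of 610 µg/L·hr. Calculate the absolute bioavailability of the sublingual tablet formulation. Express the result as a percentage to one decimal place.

F = 28.0%

F = (AUC_ev / D_ev) / (AUC_iv / D_iv)
  = (610/100) / (545/25)
  = 6.1 / 21.8 = 0.2798
  = 27.98%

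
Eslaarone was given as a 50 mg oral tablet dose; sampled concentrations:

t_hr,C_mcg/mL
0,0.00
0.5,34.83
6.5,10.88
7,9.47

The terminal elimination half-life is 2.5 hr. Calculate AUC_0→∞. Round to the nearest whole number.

AUC = 185 mcg/mL·hr

Trapezoidal AUC_0→7:
  [0→0.5]: (0.00+34.83)/2 × 0.5 = 8.7075
  [0.5→6.5]: (34.83+10.88)/2 × 6 = 137.13
  [6.5→7]: (10.88+9.47)/2 × 0.5 = 5.0875
  Sum = 150.925 mcg/mL·hr
k_e = ln2 / t½ = 0.693147 / 2.5 = 0.2773 hr^-1
Extrapolated tail: C_last / k_e = 9.47 / 0.2773 = 34.151
AUC_0→∞ = 150.925 + 34.151 = 185.076 mcg/mL·hr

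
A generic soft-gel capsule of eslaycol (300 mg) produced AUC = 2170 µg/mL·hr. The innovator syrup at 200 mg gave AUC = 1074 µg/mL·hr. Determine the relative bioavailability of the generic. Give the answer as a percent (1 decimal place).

F_rel = 134.7%

F_rel = (AUC_test/D_test) / (AUC_ref/D_ref)
      = (2170/300) / (1074/200)
      = 7.23333 / 5.37 = 1.3470 = 134.70%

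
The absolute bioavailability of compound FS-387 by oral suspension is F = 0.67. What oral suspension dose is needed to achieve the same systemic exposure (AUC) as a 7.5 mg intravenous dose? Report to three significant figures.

D_oral = 11.2 mg

For equal systemic exposure: F × D_ev = D_iv
D_ev = D_iv / F = 7.5 / 0.67 = 11.194 mg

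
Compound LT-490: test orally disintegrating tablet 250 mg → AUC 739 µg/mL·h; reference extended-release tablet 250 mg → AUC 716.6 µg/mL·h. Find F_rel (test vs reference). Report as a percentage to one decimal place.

F_rel = (AUC_test/D_test) / (AUC_ref/D_ref)
      = (739/250) / (716.6/250)
      = 2.956 / 2.8664 = 1.0313 = 103.13%

F_rel = 103.1%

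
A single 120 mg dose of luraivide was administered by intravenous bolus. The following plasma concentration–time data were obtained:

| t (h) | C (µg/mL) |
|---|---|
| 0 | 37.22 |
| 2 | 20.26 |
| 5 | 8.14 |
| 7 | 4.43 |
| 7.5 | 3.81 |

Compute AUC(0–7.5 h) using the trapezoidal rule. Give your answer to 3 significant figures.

AUC = 115 µg/mL·h

Trapezoidal AUC_0→7.5:
  [0→2]: (37.22+20.26)/2 × 2 = 57.48
  [2→5]: (20.26+8.14)/2 × 3 = 42.6
  [5→7]: (8.14+4.43)/2 × 2 = 12.57
  [7→7.5]: (4.43+3.81)/2 × 0.5 = 2.06
  Sum = 114.71 µg/mL·h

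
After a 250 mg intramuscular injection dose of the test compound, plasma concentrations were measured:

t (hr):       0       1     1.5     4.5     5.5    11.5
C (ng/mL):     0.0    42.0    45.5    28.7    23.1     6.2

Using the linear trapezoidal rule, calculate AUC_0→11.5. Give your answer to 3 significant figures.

Trapezoidal AUC_0→11.5:
  [0→1]: (0.0+42.0)/2 × 1 = 21.0
  [1→1.5]: (42.0+45.5)/2 × 0.5 = 21.875
  [1.5→4.5]: (45.5+28.7)/2 × 3 = 111.3
  [4.5→5.5]: (28.7+23.1)/2 × 1 = 25.9
  [5.5→11.5]: (23.1+6.2)/2 × 6 = 87.9
  Sum = 267.975 ng/mL·hr

AUC = 268 ng/mL·hr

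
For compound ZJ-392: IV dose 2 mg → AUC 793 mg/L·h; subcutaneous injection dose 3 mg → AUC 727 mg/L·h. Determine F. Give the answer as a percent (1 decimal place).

F = (AUC_ev / D_ev) / (AUC_iv / D_iv)
  = (727/3) / (793/2)
  = 242.333 / 396.5 = 0.6112
  = 61.12%

F = 61.1%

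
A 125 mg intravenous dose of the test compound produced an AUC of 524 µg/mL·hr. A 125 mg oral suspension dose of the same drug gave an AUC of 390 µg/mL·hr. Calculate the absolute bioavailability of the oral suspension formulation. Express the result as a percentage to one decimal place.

F = (AUC_ev / D_ev) / (AUC_iv / D_iv)
  = (390/125) / (524/125)
  = 3.12 / 4.192 = 0.7443
  = 74.43%

F = 74.4%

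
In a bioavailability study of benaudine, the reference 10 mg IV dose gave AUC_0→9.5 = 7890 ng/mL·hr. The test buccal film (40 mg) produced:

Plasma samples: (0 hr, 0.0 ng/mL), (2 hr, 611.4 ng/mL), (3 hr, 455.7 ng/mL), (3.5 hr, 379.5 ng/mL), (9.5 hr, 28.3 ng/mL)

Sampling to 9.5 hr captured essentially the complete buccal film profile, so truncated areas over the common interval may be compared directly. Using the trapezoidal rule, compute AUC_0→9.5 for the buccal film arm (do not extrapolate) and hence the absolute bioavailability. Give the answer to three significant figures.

F = 0.0817

Trapezoidal AUC_0→9.5 (buccal film):
  [0→2]: (0.0+611.4)/2 × 2 = 611.4
  [2→3]: (611.4+455.7)/2 × 1 = 533.55
  [3→3.5]: (455.7+379.5)/2 × 0.5 = 208.8
  [3.5→9.5]: (379.5+28.3)/2 × 6 = 1223.4
  Sum = 2577.15 ng/mL·hr
F = (AUC_ev/D_ev)/(AUC_iv/D_iv) = (2577.15/40)/(7890/10) = 64.42875/789 = 0.0817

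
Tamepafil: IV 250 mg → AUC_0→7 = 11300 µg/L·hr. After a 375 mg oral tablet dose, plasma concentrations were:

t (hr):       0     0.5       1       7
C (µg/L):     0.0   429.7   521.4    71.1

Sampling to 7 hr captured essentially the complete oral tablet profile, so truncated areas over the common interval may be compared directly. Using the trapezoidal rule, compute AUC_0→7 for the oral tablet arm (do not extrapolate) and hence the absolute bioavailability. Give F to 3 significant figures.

Trapezoidal AUC_0→7 (oral tablet):
  [0→0.5]: (0.0+429.7)/2 × 0.5 = 107.425
  [0.5→1]: (429.7+521.4)/2 × 0.5 = 237.775
  [1→7]: (521.4+71.1)/2 × 6 = 1777.5
  Sum = 2122.7 µg/L·hr
F = (AUC_ev/D_ev)/(AUC_iv/D_iv) = (2122.7/375)/(11300/250) = 5.66053/45.2 = 0.1252

F = 0.125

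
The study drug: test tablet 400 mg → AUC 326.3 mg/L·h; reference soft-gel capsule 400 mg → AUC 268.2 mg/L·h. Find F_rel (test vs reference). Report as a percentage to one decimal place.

F_rel = 121.7%

F_rel = (AUC_test/D_test) / (AUC_ref/D_ref)
      = (326.3/400) / (268.2/400)
      = 0.81575 / 0.6705 = 1.2166 = 121.66%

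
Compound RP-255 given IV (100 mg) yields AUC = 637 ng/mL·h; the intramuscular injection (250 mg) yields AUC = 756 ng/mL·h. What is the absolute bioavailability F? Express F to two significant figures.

F = 0.47

F = (AUC_ev / D_ev) / (AUC_iv / D_iv)
  = (756/250) / (637/100)
  = 3.024 / 6.37 = 0.4747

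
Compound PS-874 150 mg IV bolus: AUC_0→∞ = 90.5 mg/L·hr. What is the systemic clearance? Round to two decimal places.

CL = Dose_iv / AUC_0→∞
   = 150 / 90.5 = 1.65746 L/hr

CL = 1.66 L/hr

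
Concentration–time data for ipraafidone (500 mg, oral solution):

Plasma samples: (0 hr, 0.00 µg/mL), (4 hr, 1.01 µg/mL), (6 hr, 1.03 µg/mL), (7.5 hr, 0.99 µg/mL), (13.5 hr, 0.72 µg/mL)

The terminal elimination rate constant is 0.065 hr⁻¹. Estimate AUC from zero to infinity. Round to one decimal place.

AUC = 21.8 µg/mL·hr

Trapezoidal AUC_0→13.5:
  [0→4]: (0.00+1.01)/2 × 4 = 2.02
  [4→6]: (1.01+1.03)/2 × 2 = 2.04
  [6→7.5]: (1.03+0.99)/2 × 1.5 = 1.515
  [7.5→13.5]: (0.99+0.72)/2 × 6 = 5.13
  Sum = 10.705 µg/mL·hr
Extrapolated tail: C_last / k_e = 0.72 / 0.065 = 11.077
AUC_0→∞ = 10.705 + 11.077 = 21.782 µg/mL·hr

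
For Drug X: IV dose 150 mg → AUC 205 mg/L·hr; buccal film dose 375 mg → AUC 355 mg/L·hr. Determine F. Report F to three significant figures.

F = (AUC_ev / D_ev) / (AUC_iv / D_iv)
  = (355/375) / (205/150)
  = 0.946667 / 1.36667 = 0.6927

F = 0.693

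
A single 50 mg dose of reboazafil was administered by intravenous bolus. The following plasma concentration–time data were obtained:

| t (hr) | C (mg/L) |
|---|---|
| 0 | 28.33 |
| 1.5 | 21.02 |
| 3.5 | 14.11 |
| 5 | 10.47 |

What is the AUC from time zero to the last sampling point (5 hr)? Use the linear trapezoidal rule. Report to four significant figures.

Trapezoidal AUC_0→5:
  [0→1.5]: (28.33+21.02)/2 × 1.5 = 37.0125
  [1.5→3.5]: (21.02+14.11)/2 × 2 = 35.13
  [3.5→5]: (14.11+10.47)/2 × 1.5 = 18.435
  Sum = 90.5775 mg/L·hr

AUC = 90.58 mg/L·hr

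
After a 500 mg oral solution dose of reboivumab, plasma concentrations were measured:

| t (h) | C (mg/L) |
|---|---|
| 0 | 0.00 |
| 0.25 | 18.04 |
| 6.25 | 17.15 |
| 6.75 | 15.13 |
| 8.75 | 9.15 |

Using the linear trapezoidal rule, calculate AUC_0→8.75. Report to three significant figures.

AUC = 140 mg/L·h

Trapezoidal AUC_0→8.75:
  [0→0.25]: (0.00+18.04)/2 × 0.25 = 2.255
  [0.25→6.25]: (18.04+17.15)/2 × 6 = 105.57
  [6.25→6.75]: (17.15+15.13)/2 × 0.5 = 8.07
  [6.75→8.75]: (15.13+9.15)/2 × 2 = 24.28
  Sum = 140.175 mg/L·h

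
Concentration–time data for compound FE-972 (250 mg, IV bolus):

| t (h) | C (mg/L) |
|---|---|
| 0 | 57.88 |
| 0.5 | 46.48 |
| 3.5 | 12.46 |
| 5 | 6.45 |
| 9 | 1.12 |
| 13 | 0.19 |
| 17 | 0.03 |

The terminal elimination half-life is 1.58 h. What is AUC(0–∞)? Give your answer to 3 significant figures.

AUC = 147 mg/L·h

Trapezoidal AUC_0→17:
  [0→0.5]: (57.88+46.48)/2 × 0.5 = 26.09
  [0.5→3.5]: (46.48+12.46)/2 × 3 = 88.41
  [3.5→5]: (12.46+6.45)/2 × 1.5 = 14.1825
  [5→9]: (6.45+1.12)/2 × 4 = 15.14
  [9→13]: (1.12+0.19)/2 × 4 = 2.62
  [13→17]: (0.19+0.03)/2 × 4 = 0.44
  Sum = 146.8825 mg/L·h
k_e = ln2 / t½ = 0.693147 / 1.58 = 0.4387 h^-1
Extrapolated tail: C_last / k_e = 0.03 / 0.4387 = 0.068
AUC_0→∞ = 146.8825 + 0.068 = 146.9505 mg/L·h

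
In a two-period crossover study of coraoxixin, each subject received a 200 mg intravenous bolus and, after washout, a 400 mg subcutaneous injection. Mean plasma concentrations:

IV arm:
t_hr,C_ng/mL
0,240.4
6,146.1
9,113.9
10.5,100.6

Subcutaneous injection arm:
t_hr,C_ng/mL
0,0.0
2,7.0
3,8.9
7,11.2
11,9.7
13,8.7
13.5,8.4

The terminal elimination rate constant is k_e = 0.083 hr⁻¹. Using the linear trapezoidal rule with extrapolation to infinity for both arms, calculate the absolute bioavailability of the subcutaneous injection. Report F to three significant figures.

F = 0.0378

Trapezoidal AUC_0→10.5 (IV):
  [0→6]: (240.4+146.1)/2 × 6 = 1159.5
  [6→9]: (146.1+113.9)/2 × 3 = 390.0
  [9→10.5]: (113.9+100.6)/2 × 1.5 = 160.875
  Sum = 1710.375 ng/mL·hr
IV tail: 100.6/0.083 = 1212.048; AUC_iv,0→∞ = 1710.375 + 1212.048 = 2922.423 ng/mL·hr
Trapezoidal AUC_0→13.5 (subcutaneous injection):
  [0→2]: (0.0+7.0)/2 × 2 = 7.0
  [2→3]: (7.0+8.9)/2 × 1 = 7.95
  [3→7]: (8.9+11.2)/2 × 4 = 40.2
  [7→11]: (11.2+9.7)/2 × 4 = 41.8
  [11→13]: (9.7+8.7)/2 × 2 = 18.4
  [13→13.5]: (8.7+8.4)/2 × 0.5 = 4.275
  Sum = 119.625 ng/mL·hr
subcutaneous injection tail: 8.4/0.083 = 101.205; AUC_ev,0→∞ = 119.625 + 101.205 = 220.83 ng/mL·hr
F = (AUC_ev/D_ev)/(AUC_iv/D_iv) = (220.83/400)/(2922.423/200) = 0.552075/14.612115 = 0.0378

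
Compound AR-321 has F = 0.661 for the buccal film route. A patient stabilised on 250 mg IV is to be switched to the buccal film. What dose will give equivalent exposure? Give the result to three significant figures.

For equal systemic exposure: F × D_ev = D_iv
D_ev = D_iv / F = 250 / 0.661 = 378.215 mg

D_buccal = 378 mg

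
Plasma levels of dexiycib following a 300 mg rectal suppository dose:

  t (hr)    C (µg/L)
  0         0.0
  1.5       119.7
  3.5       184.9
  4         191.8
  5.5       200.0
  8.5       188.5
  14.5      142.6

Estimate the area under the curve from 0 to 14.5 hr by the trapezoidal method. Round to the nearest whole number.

AUC = 2358 µg/L·hr

Trapezoidal AUC_0→14.5:
  [0→1.5]: (0.0+119.7)/2 × 1.5 = 89.775
  [1.5→3.5]: (119.7+184.9)/2 × 2 = 304.6
  [3.5→4]: (184.9+191.8)/2 × 0.5 = 94.175
  [4→5.5]: (191.8+200.0)/2 × 1.5 = 293.85
  [5.5→8.5]: (200.0+188.5)/2 × 3 = 582.75
  [8.5→14.5]: (188.5+142.6)/2 × 6 = 993.3
  Sum = 2358.45 µg/L·hr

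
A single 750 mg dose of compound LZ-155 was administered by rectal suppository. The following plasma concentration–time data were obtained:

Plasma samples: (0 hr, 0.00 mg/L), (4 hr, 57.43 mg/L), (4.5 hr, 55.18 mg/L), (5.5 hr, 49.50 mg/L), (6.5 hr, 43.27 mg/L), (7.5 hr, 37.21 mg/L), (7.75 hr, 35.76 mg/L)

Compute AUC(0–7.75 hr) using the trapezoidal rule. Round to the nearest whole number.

AUC = 291 mg/L·hr

Trapezoidal AUC_0→7.75:
  [0→4]: (0.00+57.43)/2 × 4 = 114.86
  [4→4.5]: (57.43+55.18)/2 × 0.5 = 28.1525
  [4.5→5.5]: (55.18+49.50)/2 × 1 = 52.34
  [5.5→6.5]: (49.50+43.27)/2 × 1 = 46.385
  [6.5→7.5]: (43.27+37.21)/2 × 1 = 40.24
  [7.5→7.75]: (37.21+35.76)/2 × 0.25 = 9.12125
  Sum = 291.09875 mg/L·hr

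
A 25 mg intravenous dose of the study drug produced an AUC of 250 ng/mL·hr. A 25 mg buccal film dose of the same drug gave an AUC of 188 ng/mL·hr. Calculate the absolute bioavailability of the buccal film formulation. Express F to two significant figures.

F = (AUC_ev / D_ev) / (AUC_iv / D_iv)
  = (188/25) / (250/25)
  = 7.52 / 10 = 0.7520

F = 0.75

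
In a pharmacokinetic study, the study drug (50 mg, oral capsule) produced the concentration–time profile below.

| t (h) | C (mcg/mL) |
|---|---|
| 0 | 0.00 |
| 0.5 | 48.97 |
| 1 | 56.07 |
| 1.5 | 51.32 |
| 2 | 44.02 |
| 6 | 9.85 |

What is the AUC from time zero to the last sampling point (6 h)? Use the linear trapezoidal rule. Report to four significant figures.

Trapezoidal AUC_0→6:
  [0→0.5]: (0.00+48.97)/2 × 0.5 = 12.2425
  [0.5→1]: (48.97+56.07)/2 × 0.5 = 26.26
  [1→1.5]: (56.07+51.32)/2 × 0.5 = 26.8475
  [1.5→2]: (51.32+44.02)/2 × 0.5 = 23.835
  [2→6]: (44.02+9.85)/2 × 4 = 107.74
  Sum = 196.925 mcg/mL·h

AUC = 196.9 mcg/mL·h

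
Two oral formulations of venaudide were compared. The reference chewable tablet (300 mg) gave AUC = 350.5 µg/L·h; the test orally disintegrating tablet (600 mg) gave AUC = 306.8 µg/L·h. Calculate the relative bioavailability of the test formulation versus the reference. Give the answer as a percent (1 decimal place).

F_rel = 43.8%

F_rel = (AUC_test/D_test) / (AUC_ref/D_ref)
      = (306.8/600) / (350.5/300)
      = 0.511333 / 1.16833 = 0.4377 = 43.77%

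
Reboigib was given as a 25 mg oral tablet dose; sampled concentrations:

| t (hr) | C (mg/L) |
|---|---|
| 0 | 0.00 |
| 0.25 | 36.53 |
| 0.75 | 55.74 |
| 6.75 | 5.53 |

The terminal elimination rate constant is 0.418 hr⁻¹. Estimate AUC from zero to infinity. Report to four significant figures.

Trapezoidal AUC_0→6.75:
  [0→0.25]: (0.00+36.53)/2 × 0.25 = 4.56625
  [0.25→0.75]: (36.53+55.74)/2 × 0.5 = 23.0675
  [0.75→6.75]: (55.74+5.53)/2 × 6 = 183.81
  Sum = 211.44375 mg/L·hr
Extrapolated tail: C_last / k_e = 5.53 / 0.418 = 13.230
AUC_0→∞ = 211.44375 + 13.230 = 224.67375 mg/L·hr

AUC = 224.7 mg/L·hr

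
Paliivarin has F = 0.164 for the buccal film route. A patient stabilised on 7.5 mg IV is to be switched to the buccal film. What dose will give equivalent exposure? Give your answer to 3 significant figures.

D_buccal = 45.7 mg

For equal systemic exposure: F × D_ev = D_iv
D_ev = D_iv / F = 7.5 / 0.164 = 45.7317 mg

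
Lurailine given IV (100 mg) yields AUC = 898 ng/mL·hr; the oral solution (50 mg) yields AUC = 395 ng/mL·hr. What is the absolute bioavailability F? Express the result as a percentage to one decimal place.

F = 88.0%

F = (AUC_ev / D_ev) / (AUC_iv / D_iv)
  = (395/50) / (898/100)
  = 7.9 / 8.98 = 0.8797
  = 87.97%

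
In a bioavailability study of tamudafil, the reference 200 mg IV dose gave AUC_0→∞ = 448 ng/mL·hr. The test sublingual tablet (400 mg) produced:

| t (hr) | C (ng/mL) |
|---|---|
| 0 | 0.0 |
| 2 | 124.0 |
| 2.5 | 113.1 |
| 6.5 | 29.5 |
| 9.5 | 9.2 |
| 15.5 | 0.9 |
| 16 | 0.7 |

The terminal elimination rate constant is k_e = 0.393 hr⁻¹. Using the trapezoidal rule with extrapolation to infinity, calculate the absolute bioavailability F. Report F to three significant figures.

F = 0.624

Trapezoidal AUC_0→16 (sublingual tablet):
  [0→2]: (0.0+124.0)/2 × 2 = 124.0
  [2→2.5]: (124.0+113.1)/2 × 0.5 = 59.275
  [2.5→6.5]: (113.1+29.5)/2 × 4 = 285.2
  [6.5→9.5]: (29.5+9.2)/2 × 3 = 58.05
  [9.5→15.5]: (9.2+0.9)/2 × 6 = 30.3
  [15.5→16]: (0.9+0.7)/2 × 0.5 = 0.4
  Sum = 557.225 ng/mL·hr
Tail: C_last/k_e = 0.7/0.393 = 1.781
AUC_0→∞ (sublingual tablet) = 557.225 + 1.781 = 559.006 ng/mL·hr
F = (AUC_ev/D_ev)/(AUC_iv/D_iv) = (559.006/400)/(448/200) = 1.397515/2.24 = 0.6239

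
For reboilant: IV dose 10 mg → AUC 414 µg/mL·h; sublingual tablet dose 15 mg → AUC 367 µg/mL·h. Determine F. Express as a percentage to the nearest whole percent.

F = (AUC_ev / D_ev) / (AUC_iv / D_iv)
  = (367/15) / (414/10)
  = 24.4667 / 41.4 = 0.5910
  = 59.10%

F = 59%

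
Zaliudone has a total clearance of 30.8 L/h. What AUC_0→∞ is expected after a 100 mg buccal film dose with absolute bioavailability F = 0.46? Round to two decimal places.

AUC = 1.49 mg/L·h

AUC_0→∞ = F × Dose / CL
        = 0.46 × 100 / 30.8 = 1.49351 mg/L·h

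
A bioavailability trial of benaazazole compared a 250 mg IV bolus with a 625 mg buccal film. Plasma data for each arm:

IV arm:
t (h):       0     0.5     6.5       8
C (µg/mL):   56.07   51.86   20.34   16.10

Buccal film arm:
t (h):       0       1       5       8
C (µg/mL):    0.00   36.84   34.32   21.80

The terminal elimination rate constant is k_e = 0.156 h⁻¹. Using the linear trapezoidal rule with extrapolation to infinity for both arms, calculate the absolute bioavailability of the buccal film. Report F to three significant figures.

F = 0.411

Trapezoidal AUC_0→8 (IV):
  [0→0.5]: (56.07+51.86)/2 × 0.5 = 26.9825
  [0.5→6.5]: (51.86+20.34)/2 × 6 = 216.6
  [6.5→8]: (20.34+16.10)/2 × 1.5 = 27.33
  Sum = 270.9125 µg/mL·h
IV tail: 16.10/0.156 = 103.205; AUC_iv,0→∞ = 270.9125 + 103.205 = 374.1175 µg/mL·h
Trapezoidal AUC_0→8 (buccal film):
  [0→1]: (0.00+36.84)/2 × 1 = 18.42
  [1→5]: (36.84+34.32)/2 × 4 = 142.32
  [5→8]: (34.32+21.80)/2 × 3 = 84.18
  Sum = 244.92 µg/mL·h
buccal film tail: 21.80/0.156 = 139.744; AUC_ev,0→∞ = 244.92 + 139.744 = 384.664 µg/mL·h
F = (AUC_ev/D_ev)/(AUC_iv/D_iv) = (384.664/625)/(374.1175/250) = 0.6154624/1.49647 = 0.4113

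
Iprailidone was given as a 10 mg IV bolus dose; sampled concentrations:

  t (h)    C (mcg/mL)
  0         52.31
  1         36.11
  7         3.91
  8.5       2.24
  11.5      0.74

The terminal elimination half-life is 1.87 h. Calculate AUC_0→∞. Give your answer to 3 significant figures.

AUC = 175 mcg/mL·h

Trapezoidal AUC_0→11.5:
  [0→1]: (52.31+36.11)/2 × 1 = 44.21
  [1→7]: (36.11+3.91)/2 × 6 = 120.06
  [7→8.5]: (3.91+2.24)/2 × 1.5 = 4.6125
  [8.5→11.5]: (2.24+0.74)/2 × 3 = 4.47
  Sum = 173.3525 mcg/mL·h
k_e = ln2 / t½ = 0.693147 / 1.87 = 0.3707 h^-1
Extrapolated tail: C_last / k_e = 0.74 / 0.3707 = 1.996
AUC_0→∞ = 173.3525 + 1.996 = 175.3485 mcg/mL·h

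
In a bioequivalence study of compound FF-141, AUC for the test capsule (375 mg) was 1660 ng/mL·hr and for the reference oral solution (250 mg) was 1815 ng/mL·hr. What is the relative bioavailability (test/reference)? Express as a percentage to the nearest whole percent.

F_rel = 61%

F_rel = (AUC_test/D_test) / (AUC_ref/D_ref)
      = (1660/375) / (1815/250)
      = 4.42667 / 7.26 = 0.6097 = 60.97%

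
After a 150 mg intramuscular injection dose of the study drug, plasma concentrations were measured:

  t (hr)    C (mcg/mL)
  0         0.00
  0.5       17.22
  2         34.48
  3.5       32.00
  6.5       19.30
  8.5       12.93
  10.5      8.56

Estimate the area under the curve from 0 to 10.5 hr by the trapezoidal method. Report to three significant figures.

AUC = 224 mcg/mL·hr

Trapezoidal AUC_0→10.5:
  [0→0.5]: (0.00+17.22)/2 × 0.5 = 4.305
  [0.5→2]: (17.22+34.48)/2 × 1.5 = 38.775
  [2→3.5]: (34.48+32.00)/2 × 1.5 = 49.86
  [3.5→6.5]: (32.00+19.30)/2 × 3 = 76.95
  [6.5→8.5]: (19.30+12.93)/2 × 2 = 32.23
  [8.5→10.5]: (12.93+8.56)/2 × 2 = 21.49
  Sum = 223.61 mcg/mL·hr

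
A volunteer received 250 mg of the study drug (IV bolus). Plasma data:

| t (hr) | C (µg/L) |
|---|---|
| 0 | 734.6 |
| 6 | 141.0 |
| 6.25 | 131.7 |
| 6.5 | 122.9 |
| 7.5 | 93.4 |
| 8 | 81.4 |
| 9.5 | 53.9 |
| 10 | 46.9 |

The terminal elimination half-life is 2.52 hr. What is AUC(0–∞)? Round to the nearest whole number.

Trapezoidal AUC_0→10:
  [0→6]: (734.6+141.0)/2 × 6 = 2626.8
  [6→6.25]: (141.0+131.7)/2 × 0.25 = 34.0875
  [6.25→6.5]: (131.7+122.9)/2 × 0.25 = 31.825
  [6.5→7.5]: (122.9+93.4)/2 × 1 = 108.15
  [7.5→8]: (93.4+81.4)/2 × 0.5 = 43.7
  [8→9.5]: (81.4+53.9)/2 × 1.5 = 101.475
  [9.5→10]: (53.9+46.9)/2 × 0.5 = 25.2
  Sum = 2971.2375 µg/L·hr
k_e = ln2 / t½ = 0.693147 / 2.52 = 0.2751 hr^-1
Extrapolated tail: C_last / k_e = 46.9 / 0.2751 = 170.483
AUC_0→∞ = 2971.2375 + 170.483 = 3141.7205 µg/L·hr

AUC = 3142 µg/L·hr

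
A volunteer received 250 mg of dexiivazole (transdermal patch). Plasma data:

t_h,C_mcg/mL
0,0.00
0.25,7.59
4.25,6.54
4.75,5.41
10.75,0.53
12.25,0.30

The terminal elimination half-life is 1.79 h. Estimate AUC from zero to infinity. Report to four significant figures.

Trapezoidal AUC_0→12.25:
  [0→0.25]: (0.00+7.59)/2 × 0.25 = 0.94875
  [0.25→4.25]: (7.59+6.54)/2 × 4 = 28.26
  [4.25→4.75]: (6.54+5.41)/2 × 0.5 = 2.9875
  [4.75→10.75]: (5.41+0.53)/2 × 6 = 17.82
  [10.75→12.25]: (0.53+0.30)/2 × 1.5 = 0.6225
  Sum = 50.63875 mcg/mL·h
k_e = ln2 / t½ = 0.693147 / 1.79 = 0.3872 h^-1
Extrapolated tail: C_last / k_e = 0.30 / 0.3872 = 0.775
AUC_0→∞ = 50.63875 + 0.775 = 51.41375 mcg/mL·h

AUC = 51.41 mcg/mL·h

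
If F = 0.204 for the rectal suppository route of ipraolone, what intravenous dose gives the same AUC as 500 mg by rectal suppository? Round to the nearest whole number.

Systemic exposure from an extravascular dose = F × D_ev, so the equivalent IV dose is F × D_ev.
D_iv = F × D_ev = 0.204 × 500 = 102 mg

D_iv = 102 mg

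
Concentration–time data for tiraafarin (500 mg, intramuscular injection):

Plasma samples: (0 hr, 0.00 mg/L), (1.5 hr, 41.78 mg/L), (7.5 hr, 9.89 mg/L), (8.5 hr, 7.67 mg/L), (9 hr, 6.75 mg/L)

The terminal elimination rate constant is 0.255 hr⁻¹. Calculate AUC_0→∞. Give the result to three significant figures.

AUC = 225 mg/L·hr

Trapezoidal AUC_0→9:
  [0→1.5]: (0.00+41.78)/2 × 1.5 = 31.335
  [1.5→7.5]: (41.78+9.89)/2 × 6 = 155.01
  [7.5→8.5]: (9.89+7.67)/2 × 1 = 8.78
  [8.5→9]: (7.67+6.75)/2 × 0.5 = 3.605
  Sum = 198.73 mg/L·hr
Extrapolated tail: C_last / k_e = 6.75 / 0.255 = 26.471
AUC_0→∞ = 198.73 + 26.471 = 225.201 mg/L·hr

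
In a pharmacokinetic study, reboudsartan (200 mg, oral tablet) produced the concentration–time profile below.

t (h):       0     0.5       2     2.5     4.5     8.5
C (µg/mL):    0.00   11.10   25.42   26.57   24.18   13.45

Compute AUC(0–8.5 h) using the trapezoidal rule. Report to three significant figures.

Trapezoidal AUC_0→8.5:
  [0→0.5]: (0.00+11.10)/2 × 0.5 = 2.775
  [0.5→2]: (11.10+25.42)/2 × 1.5 = 27.39
  [2→2.5]: (25.42+26.57)/2 × 0.5 = 12.9975
  [2.5→4.5]: (26.57+24.18)/2 × 2 = 50.75
  [4.5→8.5]: (24.18+13.45)/2 × 4 = 75.26
  Sum = 169.1725 µg/mL·h

AUC = 169 µg/mL·h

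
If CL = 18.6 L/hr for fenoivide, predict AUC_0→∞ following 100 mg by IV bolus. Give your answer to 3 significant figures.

AUC = 5.38 mg/L·hr

AUC_0→∞ = Dose_iv / CL
        = 100 / 18.6 = 5.37634 mg/L·hr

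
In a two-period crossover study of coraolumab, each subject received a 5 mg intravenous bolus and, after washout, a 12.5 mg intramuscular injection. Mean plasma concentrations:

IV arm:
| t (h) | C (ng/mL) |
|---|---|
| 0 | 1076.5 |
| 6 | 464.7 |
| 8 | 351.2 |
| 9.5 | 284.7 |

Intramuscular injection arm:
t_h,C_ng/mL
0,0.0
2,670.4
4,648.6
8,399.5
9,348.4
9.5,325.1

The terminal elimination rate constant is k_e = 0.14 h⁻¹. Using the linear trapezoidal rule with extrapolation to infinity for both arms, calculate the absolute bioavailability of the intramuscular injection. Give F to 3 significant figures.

Trapezoidal AUC_0→9.5 (IV):
  [0→6]: (1076.5+464.7)/2 × 6 = 4623.6
  [6→8]: (464.7+351.2)/2 × 2 = 815.9
  [8→9.5]: (351.2+284.7)/2 × 1.5 = 476.925
  Sum = 5916.425 ng/mL·h
IV tail: 284.7/0.14 = 2033.571; AUC_iv,0→∞ = 5916.425 + 2033.571 = 7949.996 ng/mL·h
Trapezoidal AUC_0→9.5 (intramuscular injection):
  [0→2]: (0.0+670.4)/2 × 2 = 670.4
  [2→4]: (670.4+648.6)/2 × 2 = 1319.0
  [4→8]: (648.6+399.5)/2 × 4 = 2096.2
  [8→9]: (399.5+348.4)/2 × 1 = 373.95
  [9→9.5]: (348.4+325.1)/2 × 0.5 = 168.375
  Sum = 4627.925 ng/mL·h
intramuscular injection tail: 325.1/0.14 = 2322.143; AUC_ev,0→∞ = 4627.925 + 2322.143 = 6950.068 ng/mL·h
F = (AUC_ev/D_ev)/(AUC_iv/D_iv) = (6950.068/12.5)/(7949.996/5) = 556.00544/1589.9992 = 0.3497

F = 0.350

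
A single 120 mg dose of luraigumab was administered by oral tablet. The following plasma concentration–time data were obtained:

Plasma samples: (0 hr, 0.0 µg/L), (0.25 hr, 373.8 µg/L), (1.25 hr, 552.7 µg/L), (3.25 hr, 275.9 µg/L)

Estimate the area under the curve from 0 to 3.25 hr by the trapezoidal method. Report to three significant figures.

Trapezoidal AUC_0→3.25:
  [0→0.25]: (0.0+373.8)/2 × 0.25 = 46.725
  [0.25→1.25]: (373.8+552.7)/2 × 1 = 463.25
  [1.25→3.25]: (552.7+275.9)/2 × 2 = 828.6
  Sum = 1338.575 µg/L·hr

AUC = 1340 µg/L·hr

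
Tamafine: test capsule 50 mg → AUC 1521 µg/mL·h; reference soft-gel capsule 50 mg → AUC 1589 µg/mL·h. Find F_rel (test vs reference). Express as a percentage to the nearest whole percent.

F_rel = (AUC_test/D_test) / (AUC_ref/D_ref)
      = (1521/50) / (1589/50)
      = 30.42 / 31.78 = 0.9572 = 95.72%

F_rel = 96%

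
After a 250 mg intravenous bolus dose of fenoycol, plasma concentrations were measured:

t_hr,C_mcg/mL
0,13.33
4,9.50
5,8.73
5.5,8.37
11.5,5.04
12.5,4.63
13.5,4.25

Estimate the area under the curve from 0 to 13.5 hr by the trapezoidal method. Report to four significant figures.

Trapezoidal AUC_0→13.5:
  [0→4]: (13.33+9.50)/2 × 4 = 45.66
  [4→5]: (9.50+8.73)/2 × 1 = 9.115
  [5→5.5]: (8.73+8.37)/2 × 0.5 = 4.275
  [5.5→11.5]: (8.37+5.04)/2 × 6 = 40.23
  [11.5→12.5]: (5.04+4.63)/2 × 1 = 4.835
  [12.5→13.5]: (4.63+4.25)/2 × 1 = 4.44
  Sum = 108.555 mcg/mL·hr

AUC = 108.6 mcg/mL·hr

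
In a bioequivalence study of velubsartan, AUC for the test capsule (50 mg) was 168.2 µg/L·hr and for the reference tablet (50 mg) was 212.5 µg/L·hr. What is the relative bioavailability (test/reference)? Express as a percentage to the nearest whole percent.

F_rel = 79%

F_rel = (AUC_test/D_test) / (AUC_ref/D_ref)
      = (168.2/50) / (212.5/50)
      = 3.364 / 4.25 = 0.7915 = 79.15%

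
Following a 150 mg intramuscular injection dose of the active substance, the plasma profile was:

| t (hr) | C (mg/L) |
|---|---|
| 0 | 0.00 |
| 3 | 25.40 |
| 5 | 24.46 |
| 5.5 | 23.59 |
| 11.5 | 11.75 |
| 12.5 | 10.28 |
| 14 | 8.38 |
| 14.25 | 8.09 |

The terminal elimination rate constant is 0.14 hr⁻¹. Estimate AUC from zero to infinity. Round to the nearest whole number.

AUC = 291 mg/L·hr

Trapezoidal AUC_0→14.25:
  [0→3]: (0.00+25.40)/2 × 3 = 38.1
  [3→5]: (25.40+24.46)/2 × 2 = 49.86
  [5→5.5]: (24.46+23.59)/2 × 0.5 = 12.0125
  [5.5→11.5]: (23.59+11.75)/2 × 6 = 106.02
  [11.5→12.5]: (11.75+10.28)/2 × 1 = 11.015
  [12.5→14]: (10.28+8.38)/2 × 1.5 = 13.995
  [14→14.25]: (8.38+8.09)/2 × 0.25 = 2.05875
  Sum = 233.06125 mg/L·hr
Extrapolated tail: C_last / k_e = 8.09 / 0.14 = 57.786
AUC_0→∞ = 233.06125 + 57.786 = 290.84725 mg/L·hr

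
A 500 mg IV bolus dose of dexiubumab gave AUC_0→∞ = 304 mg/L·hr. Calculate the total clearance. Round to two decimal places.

CL = Dose_iv / AUC_0→∞
   = 500 / 304 = 1.64474 L/hr

CL = 1.64 L/hr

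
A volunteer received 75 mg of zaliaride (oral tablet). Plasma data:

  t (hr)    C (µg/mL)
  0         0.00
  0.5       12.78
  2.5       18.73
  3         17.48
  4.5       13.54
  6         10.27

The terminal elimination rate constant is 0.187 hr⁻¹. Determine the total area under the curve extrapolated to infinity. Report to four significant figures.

Trapezoidal AUC_0→6:
  [0→0.5]: (0.00+12.78)/2 × 0.5 = 3.195
  [0.5→2.5]: (12.78+18.73)/2 × 2 = 31.51
  [2.5→3]: (18.73+17.48)/2 × 0.5 = 9.0525
  [3→4.5]: (17.48+13.54)/2 × 1.5 = 23.265
  [4.5→6]: (13.54+10.27)/2 × 1.5 = 17.8575
  Sum = 84.88 µg/mL·hr
Extrapolated tail: C_last / k_e = 10.27 / 0.187 = 54.920
AUC_0→∞ = 84.88 + 54.920 = 139.8 µg/mL·hr

AUC = 139.8 µg/mL·hr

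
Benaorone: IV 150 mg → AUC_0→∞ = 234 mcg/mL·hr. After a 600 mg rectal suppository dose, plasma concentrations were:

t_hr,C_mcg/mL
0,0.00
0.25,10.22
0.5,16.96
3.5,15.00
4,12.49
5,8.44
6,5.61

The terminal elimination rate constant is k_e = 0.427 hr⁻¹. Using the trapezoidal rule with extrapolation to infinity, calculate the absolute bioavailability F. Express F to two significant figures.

Trapezoidal AUC_0→6 (rectal suppository):
  [0→0.25]: (0.00+10.22)/2 × 0.25 = 1.2775
  [0.25→0.5]: (10.22+16.96)/2 × 0.25 = 3.3975
  [0.5→3.5]: (16.96+15.00)/2 × 3 = 47.94
  [3.5→4]: (15.00+12.49)/2 × 0.5 = 6.8725
  [4→5]: (12.49+8.44)/2 × 1 = 10.465
  [5→6]: (8.44+5.61)/2 × 1 = 7.025
  Sum = 76.9775 mcg/mL·hr
Tail: C_last/k_e = 5.61/0.427 = 13.138
AUC_0→∞ (rectal suppository) = 76.9775 + 13.138 = 90.1155 mcg/mL·hr
F = (AUC_ev/D_ev)/(AUC_iv/D_iv) = (90.1155/600)/(234/150) = 0.1501925/1.56 = 0.0963

F = 0.096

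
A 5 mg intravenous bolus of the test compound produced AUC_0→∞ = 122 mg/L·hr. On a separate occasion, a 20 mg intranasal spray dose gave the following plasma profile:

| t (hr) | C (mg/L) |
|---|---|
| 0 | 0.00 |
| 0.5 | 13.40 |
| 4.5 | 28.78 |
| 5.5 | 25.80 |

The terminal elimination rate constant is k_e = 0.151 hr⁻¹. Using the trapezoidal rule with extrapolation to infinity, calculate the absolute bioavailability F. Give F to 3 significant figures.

F = 0.586

Trapezoidal AUC_0→5.5 (intranasal spray):
  [0→0.5]: (0.00+13.40)/2 × 0.5 = 3.35
  [0.5→4.5]: (13.40+28.78)/2 × 4 = 84.36
  [4.5→5.5]: (28.78+25.80)/2 × 1 = 27.29
  Sum = 115.0 mg/L·hr
Tail: C_last/k_e = 25.80/0.151 = 170.861
AUC_0→∞ (intranasal spray) = 115.0 + 170.861 = 285.861 mg/L·hr
F = (AUC_ev/D_ev)/(AUC_iv/D_iv) = (285.861/20)/(122/5) = 14.29305/24.4 = 0.5858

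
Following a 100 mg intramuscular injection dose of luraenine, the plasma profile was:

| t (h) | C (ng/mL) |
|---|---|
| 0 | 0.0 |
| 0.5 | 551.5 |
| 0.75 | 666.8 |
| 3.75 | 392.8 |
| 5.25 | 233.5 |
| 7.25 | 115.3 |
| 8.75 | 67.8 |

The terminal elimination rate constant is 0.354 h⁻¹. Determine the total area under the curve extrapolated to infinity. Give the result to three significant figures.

Trapezoidal AUC_0→8.75:
  [0→0.5]: (0.0+551.5)/2 × 0.5 = 137.875
  [0.5→0.75]: (551.5+666.8)/2 × 0.25 = 152.2875
  [0.75→3.75]: (666.8+392.8)/2 × 3 = 1589.4
  [3.75→5.25]: (392.8+233.5)/2 × 1.5 = 469.725
  [5.25→7.25]: (233.5+115.3)/2 × 2 = 348.8
  [7.25→8.75]: (115.3+67.8)/2 × 1.5 = 137.325
  Sum = 2835.4125 ng/mL·h
Extrapolated tail: C_last / k_e = 67.8 / 0.354 = 191.525
AUC_0→∞ = 2835.4125 + 191.525 = 3026.9375 ng/mL·h

AUC = 3030 ng/mL·h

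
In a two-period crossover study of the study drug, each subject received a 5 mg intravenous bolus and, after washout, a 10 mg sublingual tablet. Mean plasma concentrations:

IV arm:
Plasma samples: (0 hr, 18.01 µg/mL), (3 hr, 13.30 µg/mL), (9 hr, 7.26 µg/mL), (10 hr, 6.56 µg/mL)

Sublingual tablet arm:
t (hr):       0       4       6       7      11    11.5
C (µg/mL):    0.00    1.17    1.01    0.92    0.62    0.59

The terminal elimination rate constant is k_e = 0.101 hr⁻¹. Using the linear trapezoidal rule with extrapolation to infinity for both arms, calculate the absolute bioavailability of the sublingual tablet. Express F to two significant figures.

Trapezoidal AUC_0→10 (IV):
  [0→3]: (18.01+13.30)/2 × 3 = 46.965
  [3→9]: (13.30+7.26)/2 × 6 = 61.68
  [9→10]: (7.26+6.56)/2 × 1 = 6.91
  Sum = 115.555 µg/mL·hr
IV tail: 6.56/0.101 = 64.950; AUC_iv,0→∞ = 115.555 + 64.950 = 180.505 µg/mL·hr
Trapezoidal AUC_0→11.5 (sublingual tablet):
  [0→4]: (0.00+1.17)/2 × 4 = 2.34
  [4→6]: (1.17+1.01)/2 × 2 = 2.18
  [6→7]: (1.01+0.92)/2 × 1 = 0.965
  [7→11]: (0.92+0.62)/2 × 4 = 3.08
  [11→11.5]: (0.62+0.59)/2 × 0.5 = 0.3025
  Sum = 8.8675 µg/mL·hr
sublingual tablet tail: 0.59/0.101 = 5.842; AUC_ev,0→∞ = 8.8675 + 5.842 = 14.7095 µg/mL·hr
F = (AUC_ev/D_ev)/(AUC_iv/D_iv) = (14.7095/10)/(180.505/5) = 1.47095/36.101 = 0.0407

F = 0.041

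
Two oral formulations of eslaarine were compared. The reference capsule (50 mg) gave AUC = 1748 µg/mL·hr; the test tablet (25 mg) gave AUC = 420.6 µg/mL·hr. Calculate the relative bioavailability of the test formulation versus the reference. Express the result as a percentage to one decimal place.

F_rel = 48.1%

F_rel = (AUC_test/D_test) / (AUC_ref/D_ref)
      = (420.6/25) / (1748/50)
      = 16.824 / 34.96 = 0.4812 = 48.12%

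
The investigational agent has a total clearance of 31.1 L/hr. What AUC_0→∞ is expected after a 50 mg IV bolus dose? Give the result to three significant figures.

AUC = 1.61 mg/L·hr

AUC_0→∞ = Dose_iv / CL
        = 50 / 31.1 = 1.60772 mg/L·hr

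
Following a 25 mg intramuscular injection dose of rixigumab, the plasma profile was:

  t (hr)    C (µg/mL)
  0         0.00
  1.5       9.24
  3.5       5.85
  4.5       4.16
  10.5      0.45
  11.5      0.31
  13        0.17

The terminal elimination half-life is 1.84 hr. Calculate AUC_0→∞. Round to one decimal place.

AUC = 42.0 µg/mL·hr

Trapezoidal AUC_0→13:
  [0→1.5]: (0.00+9.24)/2 × 1.5 = 6.93
  [1.5→3.5]: (9.24+5.85)/2 × 2 = 15.09
  [3.5→4.5]: (5.85+4.16)/2 × 1 = 5.005
  [4.5→10.5]: (4.16+0.45)/2 × 6 = 13.83
  [10.5→11.5]: (0.45+0.31)/2 × 1 = 0.38
  [11.5→13]: (0.31+0.17)/2 × 1.5 = 0.36
  Sum = 41.595 µg/mL·hr
k_e = ln2 / t½ = 0.693147 / 1.84 = 0.3767 hr^-1
Extrapolated tail: C_last / k_e = 0.17 / 0.3767 = 0.451
AUC_0→∞ = 41.595 + 0.451 = 42.046 µg/mL·hr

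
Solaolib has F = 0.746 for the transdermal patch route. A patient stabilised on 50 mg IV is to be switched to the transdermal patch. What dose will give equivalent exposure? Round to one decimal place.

For equal systemic exposure: F × D_ev = D_iv
D_ev = D_iv / F = 50 / 0.746 = 67.0241 mg

D_transdermal = 67.0 mg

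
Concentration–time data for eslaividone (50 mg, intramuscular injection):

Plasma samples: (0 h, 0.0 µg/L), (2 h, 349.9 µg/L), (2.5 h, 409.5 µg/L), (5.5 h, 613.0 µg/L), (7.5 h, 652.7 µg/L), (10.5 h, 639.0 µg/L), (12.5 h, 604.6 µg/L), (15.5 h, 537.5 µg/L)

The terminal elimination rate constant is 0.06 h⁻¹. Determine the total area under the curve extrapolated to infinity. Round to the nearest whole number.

AUC = 17192 µg/L·h

Trapezoidal AUC_0→15.5:
  [0→2]: (0.0+349.9)/2 × 2 = 349.9
  [2→2.5]: (349.9+409.5)/2 × 0.5 = 189.85
  [2.5→5.5]: (409.5+613.0)/2 × 3 = 1533.75
  [5.5→7.5]: (613.0+652.7)/2 × 2 = 1265.7
  [7.5→10.5]: (652.7+639.0)/2 × 3 = 1937.55
  [10.5→12.5]: (639.0+604.6)/2 × 2 = 1243.6
  [12.5→15.5]: (604.6+537.5)/2 × 3 = 1713.15
  Sum = 8233.5 µg/L·h
Extrapolated tail: C_last / k_e = 537.5 / 0.06 = 8958.333
AUC_0→∞ = 8233.5 + 8958.333 = 17191.833 µg/L·h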